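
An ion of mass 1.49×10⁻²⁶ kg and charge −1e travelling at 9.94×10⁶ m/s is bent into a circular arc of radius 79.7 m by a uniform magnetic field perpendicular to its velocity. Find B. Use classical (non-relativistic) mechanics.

B ≈ 0.0116 T

From |q|vB = mv²/r, B = mv/(|q|r).
B = (1.49×10⁻²⁶)(9.94×10⁶)/((1.602×10⁻¹⁹)(79.7)) ≈ 0.0116 T.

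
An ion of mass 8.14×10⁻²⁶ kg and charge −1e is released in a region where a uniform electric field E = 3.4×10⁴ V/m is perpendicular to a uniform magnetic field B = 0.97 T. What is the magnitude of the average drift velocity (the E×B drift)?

The E×B drift speed is v_d = E/B.
v_d = 3.4×10⁴/0.97 = 3.5×10⁴ m/s.

v_d ≈ 3.5×10⁴ m/s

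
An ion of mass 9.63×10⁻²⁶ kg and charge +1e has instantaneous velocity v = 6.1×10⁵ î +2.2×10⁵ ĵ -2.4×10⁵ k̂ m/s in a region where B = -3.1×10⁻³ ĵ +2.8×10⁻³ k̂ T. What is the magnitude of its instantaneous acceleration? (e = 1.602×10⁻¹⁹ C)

v×B = (-128, -1710, -1890) N/C.
F = q v×B = (1.602×10⁻¹⁹ C)·(-128, -1710, -1890) = (-2.05×10⁻¹⁷, -2.74×10⁻¹⁶, -3.03×10⁻¹⁶) N.
|a| = |F|/m = 4.087×10⁻¹⁶/9.63×10⁻²⁶ ≈ 4.24×10⁹ m/s².

|a| ≈ 4.24×10⁹ m/s²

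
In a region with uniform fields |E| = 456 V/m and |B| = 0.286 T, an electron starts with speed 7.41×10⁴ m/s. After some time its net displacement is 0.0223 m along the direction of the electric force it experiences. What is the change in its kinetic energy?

ΔKE ≈ 1.63×10⁻¹⁸ J

The magnetic force is always ⟂ v and does no work; only the electric force changes KE.
ΔKE = F_E · d = |q|E d = (1.602×10⁻¹⁹)(456)(0.0223) ≈ 1.63×10⁻¹⁸ J.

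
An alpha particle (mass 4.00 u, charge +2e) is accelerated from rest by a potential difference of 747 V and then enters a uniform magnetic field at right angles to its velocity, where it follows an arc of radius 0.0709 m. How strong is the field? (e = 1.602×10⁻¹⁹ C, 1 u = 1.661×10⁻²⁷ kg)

B ≈ 0.0785 T

v = √(2|q|V/m) = √(2·3.204×10⁻¹⁹·747/6.644×10⁻²⁷) ≈ 2.684×10⁵ m/s.
B = mv/(|q|r) = (6.644×10⁻²⁷)(2.684×10⁵)/((3.204×10⁻¹⁹)(0.0709)) ≈ 0.0785 T.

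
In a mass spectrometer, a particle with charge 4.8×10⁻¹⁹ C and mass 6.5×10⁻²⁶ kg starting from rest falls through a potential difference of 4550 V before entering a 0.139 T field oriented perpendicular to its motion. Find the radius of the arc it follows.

r ≈ 0.253 m

Acceleration: |q|V = ½mv² ⇒ v = √(2|q|V/m) = √(2·4.8×10⁻¹⁹·4550/6.5×10⁻²⁶) ≈ 2.592×10⁵ m/s.
In the field: r = mv/(|q|B) = (6.5×10⁻²⁶)(2.592×10⁵)/((4.8×10⁻¹⁹)(0.139)) ≈ 0.253 m.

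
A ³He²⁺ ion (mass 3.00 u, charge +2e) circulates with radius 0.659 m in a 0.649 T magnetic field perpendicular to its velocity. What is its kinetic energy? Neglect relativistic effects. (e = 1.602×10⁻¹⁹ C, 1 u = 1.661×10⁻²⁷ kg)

KE ≈ 1.18×10⁷ eV

v = |q|Br/m, then KE = ½mv² = (qBr)²/(2m).
v = (3.204×10⁻¹⁹)(0.649)(0.659)/4.983×10⁻²⁷ ≈ 2.750×10⁷ m/s.
KE = ½(4.983×10⁻²⁷)(2.750×10⁷)² ≈ 1.88×10⁻¹² J = 1.18×10⁷ eV.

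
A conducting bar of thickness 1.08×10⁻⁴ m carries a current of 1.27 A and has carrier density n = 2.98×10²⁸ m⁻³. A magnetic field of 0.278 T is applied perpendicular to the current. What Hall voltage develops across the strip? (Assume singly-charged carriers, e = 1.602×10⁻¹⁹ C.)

V_H = IB/(n e t).
V_H = (1.27)(0.278)/((2.98×10²⁸)(1.602×10⁻¹⁹)(1.08×10⁻⁴)) ≈ 6.85×10⁻⁷ V.

V_H ≈ 6.85×10⁻⁷ V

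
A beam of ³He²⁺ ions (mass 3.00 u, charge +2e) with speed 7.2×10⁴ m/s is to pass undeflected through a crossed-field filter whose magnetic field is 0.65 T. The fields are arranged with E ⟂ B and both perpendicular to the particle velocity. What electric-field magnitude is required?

For straight-line motion qE = qvB, so E = vB.
E = 7.2×10⁴ × 0.65 = 4.7×10⁴ V/m.

E = 4.7×10⁴ V/m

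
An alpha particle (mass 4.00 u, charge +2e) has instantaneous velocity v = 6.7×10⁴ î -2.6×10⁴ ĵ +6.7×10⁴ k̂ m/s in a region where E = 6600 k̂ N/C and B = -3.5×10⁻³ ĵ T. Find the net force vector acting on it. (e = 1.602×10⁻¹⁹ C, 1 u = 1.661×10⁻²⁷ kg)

F ≈ (7.51×10⁻¹⁷, 0, 2.04×10⁻¹⁵) N

v×B = (234, 0, -234) N/C.
E + v×B = (234, 0, 6370) N/C.
F = q(E + v×B) = (3.204×10⁻¹⁹ C)·(234, 0, 6370) = (7.51×10⁻¹⁷, 0, 2.04×10⁻¹⁵) N.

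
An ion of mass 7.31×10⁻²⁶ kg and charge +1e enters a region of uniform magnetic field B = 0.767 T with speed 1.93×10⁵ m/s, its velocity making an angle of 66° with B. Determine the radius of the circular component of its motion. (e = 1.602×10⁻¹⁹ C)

r ≈ 0.105 m

v⊥ = v sinθ = 1.93×10⁵·sin66° ≈ 1.763×10⁵ m/s.
r = m v⊥/(|q|B) = (7.31×10⁻²⁶)(1.763×10⁵)/((1.602×10⁻¹⁹)(0.767)) ≈ 0.105 m.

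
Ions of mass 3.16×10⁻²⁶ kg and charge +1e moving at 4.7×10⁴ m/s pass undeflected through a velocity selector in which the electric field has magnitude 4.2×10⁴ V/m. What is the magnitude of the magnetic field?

Balance of forces in the selector: qE = qvB ⇒ B = E/v.
B = 4.2×10⁴/4.7×10⁴ = 0.89 T.

B = 0.89 T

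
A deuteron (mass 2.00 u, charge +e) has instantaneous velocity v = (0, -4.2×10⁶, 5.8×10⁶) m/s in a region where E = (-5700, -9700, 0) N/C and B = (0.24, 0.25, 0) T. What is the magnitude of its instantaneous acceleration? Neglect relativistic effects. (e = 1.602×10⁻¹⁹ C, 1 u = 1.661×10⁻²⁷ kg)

v×B = (-1.45×10⁶, 1.39×10⁶, 1.01×10⁶) N/C.
E + v×B = (-1.46×10⁶, 1.38×10⁶, 1.01×10⁶) N/C.
F = q(E + v×B) = (1.602×10⁻¹⁹ C)·(-1.46×10⁶, 1.38×10⁶, 1.01×10⁶) = (-2.33×10⁻¹³, 2.21×10⁻¹³, 1.61×10⁻¹³) N.
|a| = |F|/m = 3.599×10⁻¹³/3.322×10⁻²⁷ ≈ 1.08×10¹⁴ m/s².

|a| ≈ 1.08×10¹⁴ m/s²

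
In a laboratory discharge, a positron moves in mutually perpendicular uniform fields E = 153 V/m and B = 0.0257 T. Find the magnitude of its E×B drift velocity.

The steady drift has the magnetic force balancing the electric force, so v_d = E/B.
v_d = 153/0.0257 = 5950 m/s.

v_d ≈ 5950 m/s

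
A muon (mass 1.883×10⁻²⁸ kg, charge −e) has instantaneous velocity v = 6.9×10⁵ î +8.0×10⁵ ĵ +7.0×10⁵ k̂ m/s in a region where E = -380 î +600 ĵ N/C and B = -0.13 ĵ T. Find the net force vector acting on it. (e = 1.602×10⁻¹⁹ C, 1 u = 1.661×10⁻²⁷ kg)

v×B = (9.10×10⁴, 0, -8.97×10⁴) N/C.
E + v×B = (9.06×10⁴, 600, -8.97×10⁴) N/C.
F = q(E + v×B) = (−1.602×10⁻¹⁹ C)·(9.06×10⁴, 600, -8.97×10⁴) = (-1.45×10⁻¹⁴, -9.61×10⁻¹⁷, 1.44×10⁻¹⁴) N.

F ≈ (-1.45×10⁻¹⁴, -9.61×10⁻¹⁷, 1.44×10⁻¹⁴) N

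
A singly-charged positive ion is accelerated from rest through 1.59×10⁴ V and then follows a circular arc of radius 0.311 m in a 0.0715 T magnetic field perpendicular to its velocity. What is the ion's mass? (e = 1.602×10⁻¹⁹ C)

m ≈ 2.49×10⁻²⁷ kg

Combine |q|V = ½mv² and r = mv/(|q|B): eliminate v to get m = qB²r²/(2V).
m = (1.602×10⁻¹⁹)(0.0715)²(0.311)²/(2·1.59×10⁴) ≈ 2.49×10⁻²⁷ kg.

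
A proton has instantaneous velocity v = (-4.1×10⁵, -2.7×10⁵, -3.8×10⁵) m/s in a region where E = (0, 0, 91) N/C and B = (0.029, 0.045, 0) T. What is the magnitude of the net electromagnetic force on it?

|F| ≈ 3.67×10⁻¹⁵ N

v×B = (1.71×10⁴, -1.10×10⁴, -1.06×10⁴) N/C.
E + v×B = (1.71×10⁴, -1.10×10⁴, -1.05×10⁴) N/C.
F = q(E + v×B) = (1.602×10⁻¹⁹ C)·(1.71×10⁴, -1.10×10⁴, -1.05×10⁴) = (2.74×10⁻¹⁵, -1.77×10⁻¹⁵, -1.69×10⁻¹⁵) N.
|F| = 3.67×10⁻¹⁵ N.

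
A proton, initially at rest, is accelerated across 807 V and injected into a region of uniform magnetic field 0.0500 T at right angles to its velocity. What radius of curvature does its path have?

Acceleration: |q|V = ½mv² ⇒ v = √(2|q|V/m) = √(2·1.602×10⁻¹⁹·807/1.673×10⁻²⁷) ≈ 3.931×10⁵ m/s.
In the field: r = mv/(|q|B) = (1.673×10⁻²⁷)(3.931×10⁵)/((1.602×10⁻¹⁹)(0.0500)) ≈ 0.0821 m.

r ≈ 0.0821 m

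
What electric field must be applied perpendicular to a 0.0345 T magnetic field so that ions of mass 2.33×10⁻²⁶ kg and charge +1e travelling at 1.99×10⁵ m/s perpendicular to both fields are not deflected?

E = 6870 V/m

For straight-line motion qE = qvB, so E = vB.
E = 1.99×10⁵ × 0.0345 = 6870 V/m.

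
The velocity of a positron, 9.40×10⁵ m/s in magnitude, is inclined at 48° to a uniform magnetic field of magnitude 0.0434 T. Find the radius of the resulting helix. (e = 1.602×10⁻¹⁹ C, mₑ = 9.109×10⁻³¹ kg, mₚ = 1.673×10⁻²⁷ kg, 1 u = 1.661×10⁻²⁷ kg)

v⊥ = v sinθ = 9.40×10⁵·sin48° ≈ 6.986×10⁵ m/s.
r = m v⊥/(|q|B) = (9.109×10⁻³¹)(6.986×10⁵)/((1.602×10⁻¹⁹)(0.0434)) ≈ 9.15×10⁻⁵ m.

r ≈ 9.15×10⁻⁵ m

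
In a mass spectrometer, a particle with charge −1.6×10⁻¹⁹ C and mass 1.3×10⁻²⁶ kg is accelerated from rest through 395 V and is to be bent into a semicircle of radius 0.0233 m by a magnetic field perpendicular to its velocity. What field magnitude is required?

v = √(2|q|V/m) = √(2·1.6×10⁻¹⁹·395/1.3×10⁻²⁶) ≈ 9.861×10⁴ m/s.
B = mv/(|q|r) = (1.3×10⁻²⁶)(9.861×10⁴)/((1.6×10⁻¹⁹)(0.0233)) ≈ 0.344 T.

B ≈ 0.344 T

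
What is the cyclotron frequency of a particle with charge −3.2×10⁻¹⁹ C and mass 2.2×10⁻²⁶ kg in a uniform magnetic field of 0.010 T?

f = |q|B/(2πm).
f = (3.2×10⁻¹⁹)(0.010)/(2π·2.2×10⁻²⁶) ≈ 2.3×10⁴ Hz.

f ≈ 2.3×10⁴ Hz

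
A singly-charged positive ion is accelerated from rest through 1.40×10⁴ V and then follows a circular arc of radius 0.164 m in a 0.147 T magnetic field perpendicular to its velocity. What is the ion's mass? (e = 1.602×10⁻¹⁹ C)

m ≈ 3.33×10⁻²⁷ kg

Combine |q|V = ½mv² and r = mv/(|q|B): eliminate v to get m = qB²r²/(2V).
m = (1.602×10⁻¹⁹)(0.147)²(0.164)²/(2·1.40×10⁴) ≈ 3.33×10⁻²⁷ kg.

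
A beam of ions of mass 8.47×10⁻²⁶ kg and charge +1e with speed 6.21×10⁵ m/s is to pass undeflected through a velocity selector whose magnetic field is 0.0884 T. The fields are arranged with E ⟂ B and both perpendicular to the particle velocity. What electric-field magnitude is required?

E = 5.49×10⁴ V/m

For straight-line motion qE = qvB, so E = vB.
E = 6.21×10⁵ × 0.0884 = 5.49×10⁴ V/m.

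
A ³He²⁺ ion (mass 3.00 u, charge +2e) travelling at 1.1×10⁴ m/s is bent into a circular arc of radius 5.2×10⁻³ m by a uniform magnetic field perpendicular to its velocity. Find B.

From |q|vB = mv²/r, B = mv/(|q|r).
B = (4.983×10⁻²⁷)(1.1×10⁴)/((3.204×10⁻¹⁹)(5.2×10⁻³)) ≈ 0.033 T.

B ≈ 0.033 T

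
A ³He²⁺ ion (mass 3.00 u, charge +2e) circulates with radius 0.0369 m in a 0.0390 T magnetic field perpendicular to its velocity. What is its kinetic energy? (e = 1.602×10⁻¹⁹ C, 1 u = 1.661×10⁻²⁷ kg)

KE ≈ 133 eV

v = |q|Br/m, then KE = ½mv² = (qBr)²/(2m).
v = (3.204×10⁻¹⁹)(0.0390)(0.0369)/4.983×10⁻²⁷ ≈ 9.253×10⁴ m/s.
KE = ½(4.983×10⁻²⁷)(9.253×10⁴)² ≈ 2.13×10⁻¹⁷ J = 133 eV.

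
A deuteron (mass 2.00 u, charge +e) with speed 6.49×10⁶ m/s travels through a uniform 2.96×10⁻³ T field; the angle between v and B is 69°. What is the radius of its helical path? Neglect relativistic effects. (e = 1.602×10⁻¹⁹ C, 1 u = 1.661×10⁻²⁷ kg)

r ≈ 42.4 m

v⊥ = v sinθ = 6.49×10⁶·sin69° ≈ 6.059×10⁶ m/s.
r = m v⊥/(|q|B) = (3.322×10⁻²⁷)(6.059×10⁶)/((1.602×10⁻¹⁹)(2.96×10⁻³)) ≈ 42.4 m.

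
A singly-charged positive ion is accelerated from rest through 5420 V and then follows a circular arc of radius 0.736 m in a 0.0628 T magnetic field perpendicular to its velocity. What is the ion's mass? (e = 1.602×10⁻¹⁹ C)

m ≈ 3.16×10⁻²⁶ kg

Combine |q|V = ½mv² and r = mv/(|q|B): eliminate v to get m = qB²r²/(2V).
m = (1.602×10⁻¹⁹)(0.0628)²(0.736)²/(2·5420) ≈ 3.16×10⁻²⁶ kg.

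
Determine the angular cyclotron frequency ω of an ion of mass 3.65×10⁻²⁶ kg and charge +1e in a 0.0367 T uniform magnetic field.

ω ≈ 1.61×10⁵ rad/s

ω = |q|B/m.
ω = (1.602×10⁻¹⁹)(0.0367)/3.65×10⁻²⁶ ≈ 1.61×10⁵ rad/s.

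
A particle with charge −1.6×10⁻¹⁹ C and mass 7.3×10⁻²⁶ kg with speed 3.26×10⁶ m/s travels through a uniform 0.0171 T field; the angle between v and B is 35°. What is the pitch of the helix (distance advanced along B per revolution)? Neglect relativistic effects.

v∥ = v cosθ = 3.26×10⁶·cos35° ≈ 2.670×10⁶ m/s.
T = 2πm/(|q|B) = 2π(7.3×10⁻²⁶)/((1.6×10⁻¹⁹)(0.0171)) ≈ 1.676×10⁻⁴ s.
pitch = v∥ T = (2.670×10⁶)(1.676×10⁻⁴) ≈ 448 m.

p ≈ 448 m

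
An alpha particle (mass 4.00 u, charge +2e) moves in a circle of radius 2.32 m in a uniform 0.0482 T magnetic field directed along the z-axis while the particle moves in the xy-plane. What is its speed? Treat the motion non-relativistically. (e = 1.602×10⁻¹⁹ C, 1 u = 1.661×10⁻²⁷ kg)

From |q|vB = mv²/r, v = |q|Br/m.
v = (3.204×10⁻¹⁹)(0.0482)(2.32)/6.644×10⁻²⁷ ≈ 5.39×10⁶ m/s.

v ≈ 5.39×10⁶ m/s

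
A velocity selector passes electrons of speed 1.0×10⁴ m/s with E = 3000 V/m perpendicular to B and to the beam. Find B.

Balance of forces in the selector: qE = qvB ⇒ B = E/v.
B = 3000/1.0×10⁴ = 0.30 T.

B = 0.30 T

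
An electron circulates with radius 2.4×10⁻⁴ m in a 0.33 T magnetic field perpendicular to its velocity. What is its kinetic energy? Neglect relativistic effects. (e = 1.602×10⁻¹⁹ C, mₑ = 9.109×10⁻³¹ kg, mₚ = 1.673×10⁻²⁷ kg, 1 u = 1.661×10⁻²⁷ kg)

KE ≈ 8.8×10⁻¹⁷ J

v = |q|Br/m, then KE = ½mv² = (qBr)²/(2m).
v = (1.602×10⁻¹⁹)(0.33)(2.4×10⁻⁴)/9.109×10⁻³¹ ≈ 1.393×10⁷ m/s.
KE = ½(9.109×10⁻³¹)(1.393×10⁷)² ≈ 8.8×10⁻¹⁷ J.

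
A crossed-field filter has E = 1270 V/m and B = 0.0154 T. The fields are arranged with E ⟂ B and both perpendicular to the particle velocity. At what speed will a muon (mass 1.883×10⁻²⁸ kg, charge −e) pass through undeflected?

Zero net Lorentz force requires |qE| = |q v×B|, i.e. E = vB.
v = E/B = 1270/0.0154 = 8.25×10⁴ m/s.

v = 8.25×10⁴ m/s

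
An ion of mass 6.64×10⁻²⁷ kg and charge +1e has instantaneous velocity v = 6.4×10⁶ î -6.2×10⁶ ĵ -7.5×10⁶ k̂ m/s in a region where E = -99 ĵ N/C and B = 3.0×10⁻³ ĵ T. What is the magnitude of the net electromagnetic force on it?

v×B = (2.25×10⁴, 0, 1.92×10⁴) N/C.
E + v×B = (2.25×10⁴, -99.0, 1.92×10⁴) N/C.
F = q(E + v×B) = (1.602×10⁻¹⁹ C)·(2.25×10⁴, -99.0, 1.92×10⁴) = (3.60×10⁻¹⁵, -1.59×10⁻¹⁷, 3.08×10⁻¹⁵) N.
|F| = 4.74×10⁻¹⁵ N.

|F| ≈ 4.74×10⁻¹⁵ N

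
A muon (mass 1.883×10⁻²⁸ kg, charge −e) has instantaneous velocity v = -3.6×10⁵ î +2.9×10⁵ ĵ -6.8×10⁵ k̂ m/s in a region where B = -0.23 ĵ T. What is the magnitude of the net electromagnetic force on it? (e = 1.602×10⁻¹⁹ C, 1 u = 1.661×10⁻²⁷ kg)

v×B = (-1.56×10⁵, 0, 8.28×10⁴) N/C.
F = q v×B = (−1.602×10⁻¹⁹ C)·(-1.56×10⁵, 0, 8.28×10⁴) = (2.51×10⁻¹⁴, 0, -1.33×10⁻¹⁴) N.
|F| = 2.83×10⁻¹⁴ N.

|F| ≈ 2.83×10⁻¹⁴ N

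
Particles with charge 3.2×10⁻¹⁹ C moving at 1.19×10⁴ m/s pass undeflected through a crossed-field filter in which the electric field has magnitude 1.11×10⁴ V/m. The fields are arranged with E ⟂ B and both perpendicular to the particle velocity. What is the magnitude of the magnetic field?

Balance of forces in the selector: qE = qvB ⇒ B = E/v.
B = 1.11×10⁴/1.19×10⁴ = 0.933 T.

B = 0.933 T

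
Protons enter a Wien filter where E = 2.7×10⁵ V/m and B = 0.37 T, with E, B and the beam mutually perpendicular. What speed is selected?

v = 7.3×10⁵ m/s

For undeflected motion the electric and magnetic forces balance: qE = qvB.
v = E/B = 2.7×10⁵/0.37 = 7.3×10⁵ m/s.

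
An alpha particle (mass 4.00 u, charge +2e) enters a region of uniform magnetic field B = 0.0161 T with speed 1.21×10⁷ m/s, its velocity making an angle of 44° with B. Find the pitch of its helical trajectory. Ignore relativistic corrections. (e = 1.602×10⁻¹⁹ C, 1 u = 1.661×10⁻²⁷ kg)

p ≈ 70.4 m

v∥ = v cosθ = 1.21×10⁷·cos44° ≈ 8.704×10⁶ m/s.
T = 2πm/(|q|B) = 2π(6.644×10⁻²⁷)/((3.204×10⁻¹⁹)(0.0161)) ≈ 8.093×10⁻⁶ s.
pitch = v∥ T = (8.704×10⁶)(8.093×10⁻⁶) ≈ 70.4 m.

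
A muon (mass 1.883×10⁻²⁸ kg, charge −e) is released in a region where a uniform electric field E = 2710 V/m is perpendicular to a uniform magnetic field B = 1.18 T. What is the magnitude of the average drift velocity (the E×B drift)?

The E×B drift speed is v_d = E/B.
v_d = 2710/1.18 = 2300 m/s.

v_d ≈ 2300 m/s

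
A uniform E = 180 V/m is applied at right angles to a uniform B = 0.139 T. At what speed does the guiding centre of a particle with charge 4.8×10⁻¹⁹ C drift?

In crossed fields the guiding centre drifts at v_d = |E×B|/B² = E/B, independent of charge and mass.
v_d = 180/0.139 = 1290 m/s.

v_d ≈ 1290 m/s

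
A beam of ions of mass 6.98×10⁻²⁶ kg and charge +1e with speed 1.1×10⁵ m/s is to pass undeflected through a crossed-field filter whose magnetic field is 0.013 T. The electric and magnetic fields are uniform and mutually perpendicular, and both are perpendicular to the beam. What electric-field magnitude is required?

E = 1400 V/m

For straight-line motion qE = qvB, so E = vB.
E = 1.1×10⁵ × 0.013 = 1400 V/m.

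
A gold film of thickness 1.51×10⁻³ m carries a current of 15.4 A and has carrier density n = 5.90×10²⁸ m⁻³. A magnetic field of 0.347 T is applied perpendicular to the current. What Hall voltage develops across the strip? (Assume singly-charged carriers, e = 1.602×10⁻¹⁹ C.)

V_H = IB/(n e t).
V_H = (15.4)(0.347)/((5.90×10²⁸)(1.602×10⁻¹⁹)(1.51×10⁻³)) ≈ 3.74×10⁻⁷ V.

V_H ≈ 3.74×10⁻⁷ V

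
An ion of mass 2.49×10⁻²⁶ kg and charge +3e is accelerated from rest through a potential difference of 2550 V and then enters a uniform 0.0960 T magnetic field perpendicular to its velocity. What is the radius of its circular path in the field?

r ≈ 0.169 m

Acceleration: |q|V = ½mv² ⇒ v = √(2|q|V/m) = √(2·4.806×10⁻¹⁹·2550/2.49×10⁻²⁶) ≈ 3.137×10⁵ m/s.
In the field: r = mv/(|q|B) = (2.49×10⁻²⁶)(3.137×10⁵)/((4.806×10⁻¹⁹)(0.0960)) ≈ 0.169 m.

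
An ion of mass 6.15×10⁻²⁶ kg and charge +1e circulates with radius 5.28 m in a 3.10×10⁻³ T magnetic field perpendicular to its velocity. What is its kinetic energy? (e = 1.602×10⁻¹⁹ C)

v = |q|Br/m, then KE = ½mv² = (qBr)²/(2m).
v = (1.602×10⁻¹⁹)(3.10×10⁻³)(5.28)/6.15×10⁻²⁶ ≈ 4.264×10⁴ m/s.
KE = ½(6.15×10⁻²⁶)(4.264×10⁴)² ≈ 5.59×10⁻¹⁷ J.

KE ≈ 5.59×10⁻¹⁷ J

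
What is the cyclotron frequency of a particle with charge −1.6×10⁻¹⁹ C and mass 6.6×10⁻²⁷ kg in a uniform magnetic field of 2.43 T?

f = |q|B/(2πm).
f = (1.6×10⁻¹⁹)(2.43)/(2π·6.6×10⁻²⁷) ≈ 9.38×10⁶ Hz.

f ≈ 9.38×10⁶ Hz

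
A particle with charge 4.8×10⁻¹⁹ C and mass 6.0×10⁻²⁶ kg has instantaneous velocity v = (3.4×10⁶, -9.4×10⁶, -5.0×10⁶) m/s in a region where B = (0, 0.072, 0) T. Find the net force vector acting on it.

v×B = (3.60×10⁵, 0, 2.45×10⁵) N/C.
F = q v×B = (4.8×10⁻¹⁹ C)·(3.60×10⁵, 0, 2.45×10⁵) = (1.73×10⁻¹³, 0, 1.18×10⁻¹³) N.

F ≈ (1.73×10⁻¹³, 0, 1.18×10⁻¹³) N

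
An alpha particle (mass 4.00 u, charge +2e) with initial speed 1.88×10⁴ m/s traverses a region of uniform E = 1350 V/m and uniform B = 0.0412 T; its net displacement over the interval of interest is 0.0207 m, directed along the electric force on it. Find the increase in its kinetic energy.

The magnetic force is always ⟂ v and does no work; only the electric force changes KE.
ΔKE = F_E · d = |q|E d = (3.204×10⁻¹⁹)(1350)(0.0207) ≈ 8.95×10⁻¹⁸ J.

ΔKE ≈ 8.95×10⁻¹⁸ J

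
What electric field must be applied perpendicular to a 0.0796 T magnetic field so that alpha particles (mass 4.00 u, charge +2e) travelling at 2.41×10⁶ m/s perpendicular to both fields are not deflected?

E = 1.92×10⁵ V/m

For straight-line motion qE = qvB, so E = vB.
E = 2.41×10⁶ × 0.0796 = 1.92×10⁵ V/m.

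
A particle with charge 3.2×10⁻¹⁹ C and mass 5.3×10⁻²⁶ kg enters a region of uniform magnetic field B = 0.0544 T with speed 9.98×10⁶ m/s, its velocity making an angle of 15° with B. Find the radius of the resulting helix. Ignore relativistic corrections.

r ≈ 7.86 m

v⊥ = v sinθ = 9.98×10⁶·sin15° ≈ 2.583×10⁶ m/s.
r = m v⊥/(|q|B) = (5.3×10⁻²⁶)(2.583×10⁶)/((3.2×10⁻¹⁹)(0.0544)) ≈ 7.86 m.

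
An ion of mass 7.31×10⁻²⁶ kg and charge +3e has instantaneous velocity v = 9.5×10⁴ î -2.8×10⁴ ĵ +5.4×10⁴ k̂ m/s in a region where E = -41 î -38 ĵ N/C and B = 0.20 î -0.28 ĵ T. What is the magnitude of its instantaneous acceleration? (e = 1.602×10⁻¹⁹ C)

v×B = (1.51×10⁴, 1.08×10⁴, -2.10×10⁴) N/C.
E + v×B = (1.51×10⁴, 1.08×10⁴, -2.10×10⁴) N/C.
F = q(E + v×B) = (4.806×10⁻¹⁹ C)·(1.51×10⁴, 1.08×10⁴, -2.10×10⁴) = (7.25×10⁻¹⁵, 5.17×10⁻¹⁵, -1.01×10⁻¹⁴) N.
|a| = |F|/m = 1.346×10⁻¹⁴/7.31×10⁻²⁶ ≈ 1.84×10¹¹ m/s².

|a| ≈ 1.84×10¹¹ m/s²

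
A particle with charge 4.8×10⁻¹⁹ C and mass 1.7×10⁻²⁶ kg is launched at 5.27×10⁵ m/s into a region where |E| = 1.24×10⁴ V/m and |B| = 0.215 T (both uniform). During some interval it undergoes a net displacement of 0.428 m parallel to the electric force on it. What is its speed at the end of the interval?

B does no work; ΔKE = |q|E d.
½mv_f² = ½mv₀² + |q|Ed = ½(1.7×10⁻²⁶)(5.27×10⁵)² + (4.8×10⁻¹⁹)(1.24×10⁴)(0.428) ≈ 2.361×10⁻¹⁵ J + 2.547×10⁻¹⁵ J ≈ 4.908×10⁻¹⁵ J.
v_f = √(2·4.908×10⁻¹⁵/1.7×10⁻²⁶) ≈ 7.60×10⁵ m/s.

v_f ≈ 7.60×10⁵ m/s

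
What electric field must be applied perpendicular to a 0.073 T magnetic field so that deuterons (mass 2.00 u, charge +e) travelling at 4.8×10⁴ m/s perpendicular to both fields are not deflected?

For straight-line motion qE = qvB, so E = vB.
E = 4.8×10⁴ × 0.073 = 3500 V/m.

E = 3500 V/m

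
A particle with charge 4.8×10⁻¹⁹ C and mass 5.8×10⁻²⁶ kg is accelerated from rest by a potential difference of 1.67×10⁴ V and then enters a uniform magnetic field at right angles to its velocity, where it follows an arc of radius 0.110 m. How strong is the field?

v = √(2|q|V/m) = √(2·4.8×10⁻¹⁹·1.67×10⁴/5.8×10⁻²⁶) ≈ 5.258×10⁵ m/s.
B = mv/(|q|r) = (5.8×10⁻²⁶)(5.258×10⁵)/((4.8×10⁻¹⁹)(0.110)) ≈ 0.578 T.

B ≈ 0.578 T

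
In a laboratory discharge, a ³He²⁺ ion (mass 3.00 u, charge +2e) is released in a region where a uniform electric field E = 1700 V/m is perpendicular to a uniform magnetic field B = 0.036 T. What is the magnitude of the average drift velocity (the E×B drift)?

v_d ≈ 4.7×10⁴ m/s

The steady drift has the magnetic force balancing the electric force, so v_d = E/B.
v_d = 1700/0.036 = 4.7×10⁴ m/s.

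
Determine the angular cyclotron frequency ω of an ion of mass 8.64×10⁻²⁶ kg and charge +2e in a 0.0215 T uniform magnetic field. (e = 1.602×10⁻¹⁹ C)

ω = |q|B/m.
ω = (3.204×10⁻¹⁹)(0.0215)/8.64×10⁻²⁶ ≈ 7.97×10⁴ rad/s.

ω ≈ 7.97×10⁴ rad/s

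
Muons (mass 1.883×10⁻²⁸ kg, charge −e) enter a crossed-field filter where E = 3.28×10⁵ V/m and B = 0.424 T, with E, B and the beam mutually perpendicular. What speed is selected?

Straight-line motion ⇒ electric and magnetic forces cancel, so E = vB.
v = E/B = 3.28×10⁵/0.424 = 7.74×10⁵ m/s.

v = 7.74×10⁵ m/s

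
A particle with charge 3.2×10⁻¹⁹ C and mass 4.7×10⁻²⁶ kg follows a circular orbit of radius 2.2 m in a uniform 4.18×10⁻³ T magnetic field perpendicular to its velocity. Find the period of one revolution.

The cyclotron period depends only on m, q, B: T = 2πm/(|q|B).
T = 2π(4.7×10⁻²⁶)/((3.2×10⁻¹⁹)(4.18×10⁻³)) ≈ 2.21×10⁻⁴ s.

T ≈ 2.21×10⁻⁴ s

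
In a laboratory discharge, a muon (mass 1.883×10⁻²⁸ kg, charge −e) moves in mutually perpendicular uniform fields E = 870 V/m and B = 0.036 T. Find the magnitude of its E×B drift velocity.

v_d ≈ 2.4×10⁴ m/s

The steady drift has the magnetic force balancing the electric force, so v_d = E/B.
v_d = 870/0.036 = 2.4×10⁴ m/s.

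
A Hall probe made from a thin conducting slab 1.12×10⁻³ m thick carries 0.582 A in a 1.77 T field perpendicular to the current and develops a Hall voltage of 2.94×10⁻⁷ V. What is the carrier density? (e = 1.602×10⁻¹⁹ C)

n ≈ 1.95×10²⁸ m⁻³

From V_H = IB/(n e t), n = IB/(V_H e t).
n = (0.582)(1.77)/((2.94×10⁻⁷)(1.602×10⁻¹⁹)(1.12×10⁻³)) ≈ 1.95×10²⁸ m⁻³.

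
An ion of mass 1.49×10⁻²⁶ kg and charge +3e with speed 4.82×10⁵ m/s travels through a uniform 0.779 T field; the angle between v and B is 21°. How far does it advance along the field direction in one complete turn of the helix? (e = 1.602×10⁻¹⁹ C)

v∥ = v cosθ = 4.82×10⁵·cos21° ≈ 4.500×10⁵ m/s.
T = 2πm/(|q|B) = 2π(1.49×10⁻²⁶)/((4.806×10⁻¹⁹)(0.779)) ≈ 2.501×10⁻⁷ s.
pitch = v∥ T = (4.500×10⁵)(2.501×10⁻⁷) ≈ 0.113 m.

p ≈ 0.113 m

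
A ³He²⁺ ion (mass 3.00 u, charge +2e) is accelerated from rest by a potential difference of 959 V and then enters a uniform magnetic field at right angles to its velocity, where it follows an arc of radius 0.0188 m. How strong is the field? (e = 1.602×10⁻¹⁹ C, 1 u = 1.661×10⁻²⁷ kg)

v = √(2|q|V/m) = √(2·3.204×10⁻¹⁹·959/4.983×10⁻²⁷) ≈ 3.512×10⁵ m/s.
B = mv/(|q|r) = (4.983×10⁻²⁷)(3.512×10⁵)/((3.204×10⁻¹⁹)(0.0188)) ≈ 0.291 T.

B ≈ 0.291 T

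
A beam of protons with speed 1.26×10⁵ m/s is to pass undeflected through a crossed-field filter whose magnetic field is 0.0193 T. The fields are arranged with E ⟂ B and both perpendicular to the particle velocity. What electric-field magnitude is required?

E = 2430 V/m

For straight-line motion qE = qvB, so E = vB.
E = 1.26×10⁵ × 0.0193 = 2430 V/m.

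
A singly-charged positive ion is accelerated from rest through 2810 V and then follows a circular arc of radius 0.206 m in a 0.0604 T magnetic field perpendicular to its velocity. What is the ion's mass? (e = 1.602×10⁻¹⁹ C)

Combine |q|V = ½mv² and r = mv/(|q|B): eliminate v to get m = qB²r²/(2V).
m = (1.602×10⁻¹⁹)(0.0604)²(0.206)²/(2·2810) ≈ 4.41×10⁻²⁷ kg.

m ≈ 4.41×10⁻²⁷ kg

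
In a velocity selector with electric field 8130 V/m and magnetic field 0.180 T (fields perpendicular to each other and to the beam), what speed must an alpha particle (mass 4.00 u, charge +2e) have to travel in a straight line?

Zero net Lorentz force requires |qE| = |q v×B|, i.e. E = vB.
v = E/B = 8130/0.180 = 4.52×10⁴ m/s.

v = 4.52×10⁴ m/s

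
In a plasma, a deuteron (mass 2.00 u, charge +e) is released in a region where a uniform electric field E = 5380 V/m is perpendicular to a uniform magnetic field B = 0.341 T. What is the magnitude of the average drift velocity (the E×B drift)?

v_d ≈ 1.58×10⁴ m/s

In crossed fields the guiding centre drifts at v_d = |E×B|/B² = E/B, independent of charge and mass.
v_d = 5380/0.341 = 1.58×10⁴ m/s.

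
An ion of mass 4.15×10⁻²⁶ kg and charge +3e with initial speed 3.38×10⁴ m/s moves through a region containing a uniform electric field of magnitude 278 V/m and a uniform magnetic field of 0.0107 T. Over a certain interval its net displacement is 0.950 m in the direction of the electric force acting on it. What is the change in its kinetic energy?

The magnetic force is always ⟂ v and does no work; only the electric force changes KE.
ΔKE = F_E · d = |q|E d = (4.806×10⁻¹⁹)(278)(0.950) ≈ 1.27×10⁻¹⁶ J.

ΔKE ≈ 1.27×10⁻¹⁶ J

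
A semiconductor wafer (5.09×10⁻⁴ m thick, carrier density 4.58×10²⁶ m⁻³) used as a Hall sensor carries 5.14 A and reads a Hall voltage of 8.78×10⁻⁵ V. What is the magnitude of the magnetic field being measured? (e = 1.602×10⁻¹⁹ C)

B ≈ 0.638 T

From V_H = IB/(n e t), B = V_H n e t / I.
B = (8.78×10⁻⁵)(4.58×10²⁶)(1.602×10⁻¹⁹)(5.09×10⁻⁴)/5.14 ≈ 0.638 T.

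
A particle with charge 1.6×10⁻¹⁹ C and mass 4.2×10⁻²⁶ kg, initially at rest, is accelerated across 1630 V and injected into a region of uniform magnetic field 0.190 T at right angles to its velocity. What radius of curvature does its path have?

Acceleration: |q|V = ½mv² ⇒ v = √(2|q|V/m) = √(2·1.6×10⁻¹⁹·1630/4.2×10⁻²⁶) ≈ 1.114×10⁵ m/s.
In the field: r = mv/(|q|B) = (4.2×10⁻²⁶)(1.114×10⁵)/((1.6×10⁻¹⁹)(0.190)) ≈ 0.154 m.

r ≈ 0.154 m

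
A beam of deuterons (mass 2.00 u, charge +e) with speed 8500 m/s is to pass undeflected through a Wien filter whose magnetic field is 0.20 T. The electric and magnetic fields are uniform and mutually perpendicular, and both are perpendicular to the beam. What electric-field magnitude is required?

E = 1700 V/m

For straight-line motion qE = qvB, so E = vB.
E = 8500 × 0.20 = 1700 V/m.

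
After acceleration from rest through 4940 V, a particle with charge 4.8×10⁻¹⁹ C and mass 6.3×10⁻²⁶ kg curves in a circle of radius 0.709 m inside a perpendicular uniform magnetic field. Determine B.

v = √(2|q|V/m) = √(2·4.8×10⁻¹⁹·4940/6.3×10⁻²⁶) ≈ 2.744×10⁵ m/s.
B = mv/(|q|r) = (6.3×10⁻²⁶)(2.744×10⁵)/((4.8×10⁻¹⁹)(0.709)) ≈ 0.0508 T.

B ≈ 0.0508 T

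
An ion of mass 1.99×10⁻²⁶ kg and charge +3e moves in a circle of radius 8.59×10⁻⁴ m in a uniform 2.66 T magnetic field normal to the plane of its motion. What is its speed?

From |q|vB = mv²/r, v = |q|Br/m.
v = (4.806×10⁻¹⁹)(2.66)(8.59×10⁻⁴)/1.99×10⁻²⁶ ≈ 5.52×10⁴ m/s.

v ≈ 5.52×10⁴ m/s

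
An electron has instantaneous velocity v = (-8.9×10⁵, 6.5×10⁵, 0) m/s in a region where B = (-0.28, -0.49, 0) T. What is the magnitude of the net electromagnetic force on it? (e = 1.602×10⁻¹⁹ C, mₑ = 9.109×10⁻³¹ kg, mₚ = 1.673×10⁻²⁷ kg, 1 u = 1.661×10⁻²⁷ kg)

v×B = (0, 0, 6.18×10⁵) N/C.
F = q v×B = (−1.602×10⁻¹⁹ C)·(0, 0, 6.18×10⁵) = (0, 0, -9.90×10⁻¹⁴) N.
|F| = 9.90×10⁻¹⁴ N.

|F| ≈ 9.90×10⁻¹⁴ N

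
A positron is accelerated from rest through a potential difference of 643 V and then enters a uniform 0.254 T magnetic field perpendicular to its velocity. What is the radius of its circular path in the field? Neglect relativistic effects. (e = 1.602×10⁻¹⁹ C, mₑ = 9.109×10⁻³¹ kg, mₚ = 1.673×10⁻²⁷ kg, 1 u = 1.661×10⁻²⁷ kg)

r ≈ 3.37×10⁻⁴ m

Acceleration: |q|V = ½mv² ⇒ v = √(2|q|V/m) = √(2·1.602×10⁻¹⁹·643/9.109×10⁻³¹) ≈ 1.504×10⁷ m/s.
In the field: r = mv/(|q|B) = (9.109×10⁻³¹)(1.504×10⁷)/((1.602×10⁻¹⁹)(0.254)) ≈ 3.37×10⁻⁴ m.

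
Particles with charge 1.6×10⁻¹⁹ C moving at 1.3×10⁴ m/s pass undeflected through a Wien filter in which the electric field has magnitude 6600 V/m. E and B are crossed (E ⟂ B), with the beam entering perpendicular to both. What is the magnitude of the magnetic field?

Balance of forces in the selector: qE = qvB ⇒ B = E/v.
B = 6600/1.3×10⁴ = 0.51 T.

B = 0.51 T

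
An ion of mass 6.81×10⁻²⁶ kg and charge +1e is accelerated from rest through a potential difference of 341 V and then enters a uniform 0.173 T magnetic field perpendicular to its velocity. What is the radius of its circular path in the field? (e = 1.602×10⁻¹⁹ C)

r ≈ 0.0984 m

Acceleration: |q|V = ½mv² ⇒ v = √(2|q|V/m) = √(2·1.602×10⁻¹⁹·341/6.81×10⁻²⁶) ≈ 4.005×10⁴ m/s.
In the field: r = mv/(|q|B) = (6.81×10⁻²⁶)(4.005×10⁴)/((1.602×10⁻¹⁹)(0.173)) ≈ 0.0984 m.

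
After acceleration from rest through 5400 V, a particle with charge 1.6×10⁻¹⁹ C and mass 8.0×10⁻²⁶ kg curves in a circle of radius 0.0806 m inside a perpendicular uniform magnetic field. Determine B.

v = √(2|q|V/m) = √(2·1.6×10⁻¹⁹·5400/8.0×10⁻²⁶) ≈ 1.470×10⁵ m/s.
B = mv/(|q|r) = (8.0×10⁻²⁶)(1.470×10⁵)/((1.6×10⁻¹⁹)(0.0806)) ≈ 0.912 T.

B ≈ 0.912 T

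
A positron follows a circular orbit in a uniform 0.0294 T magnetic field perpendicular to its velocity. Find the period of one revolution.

T ≈ 1.22×10⁻⁹ s

The cyclotron period depends only on m, q, B: T = 2πm/(|q|B).
T = 2π(9.109×10⁻³¹)/((1.602×10⁻¹⁹)(0.0294)) ≈ 1.22×10⁻⁹ s.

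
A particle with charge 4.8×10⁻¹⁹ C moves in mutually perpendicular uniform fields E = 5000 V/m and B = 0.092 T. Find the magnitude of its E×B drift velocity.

The steady drift has the magnetic force balancing the electric force, so v_d = E/B.
v_d = 5000/0.092 = 5.4×10⁴ m/s.

v_d ≈ 5.4×10⁴ m/s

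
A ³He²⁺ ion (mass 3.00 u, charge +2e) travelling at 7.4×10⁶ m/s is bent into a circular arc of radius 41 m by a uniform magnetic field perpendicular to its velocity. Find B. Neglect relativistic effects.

From |q|vB = mv²/r, B = mv/(|q|r).
B = (4.983×10⁻²⁷)(7.4×10⁶)/((3.204×10⁻¹⁹)(41)) ≈ 2.8×10⁻³ T.

B ≈ 2.8×10⁻³ T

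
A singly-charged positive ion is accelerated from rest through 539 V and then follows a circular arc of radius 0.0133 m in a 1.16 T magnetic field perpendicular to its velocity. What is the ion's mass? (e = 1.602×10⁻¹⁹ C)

m ≈ 3.54×10⁻²⁶ kg

Combine |q|V = ½mv² and r = mv/(|q|B): eliminate v to get m = qB²r²/(2V).
m = (1.602×10⁻¹⁹)(1.16)²(0.0133)²/(2·539) ≈ 3.54×10⁻²⁶ kg.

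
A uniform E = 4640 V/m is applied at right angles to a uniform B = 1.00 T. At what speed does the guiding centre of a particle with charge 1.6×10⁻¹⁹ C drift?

v_d ≈ 4640 m/s

The steady drift has the magnetic force balancing the electric force, so v_d = E/B.
v_d = 4640/1.00 = 4640 m/s.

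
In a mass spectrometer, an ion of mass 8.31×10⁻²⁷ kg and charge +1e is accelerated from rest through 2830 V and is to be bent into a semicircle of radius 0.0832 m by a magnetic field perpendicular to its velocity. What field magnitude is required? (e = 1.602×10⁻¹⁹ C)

v = √(2|q|V/m) = √(2·1.602×10⁻¹⁹·2830/8.31×10⁻²⁷) ≈ 3.303×10⁵ m/s.
B = mv/(|q|r) = (8.31×10⁻²⁷)(3.303×10⁵)/((1.602×10⁻¹⁹)(0.0832)) ≈ 0.206 T.

B ≈ 0.206 T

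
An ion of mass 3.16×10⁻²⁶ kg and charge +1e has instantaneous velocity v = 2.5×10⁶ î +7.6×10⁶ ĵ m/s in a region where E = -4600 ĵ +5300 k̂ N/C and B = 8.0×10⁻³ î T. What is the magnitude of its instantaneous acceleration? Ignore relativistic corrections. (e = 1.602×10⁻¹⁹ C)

v×B = (0, 0, -6.08×10⁴) N/C.
E + v×B = (0, -4600, -5.55×10⁴) N/C.
F = q(E + v×B) = (1.602×10⁻¹⁹ C)·(0, -4600, -5.55×10⁴) = (0, -7.37×10⁻¹⁶, -8.89×10⁻¹⁵) N.
|a| = |F|/m = 8.922×10⁻¹⁵/3.16×10⁻²⁶ ≈ 2.82×10¹¹ m/s².

|a| ≈ 2.82×10¹¹ m/s²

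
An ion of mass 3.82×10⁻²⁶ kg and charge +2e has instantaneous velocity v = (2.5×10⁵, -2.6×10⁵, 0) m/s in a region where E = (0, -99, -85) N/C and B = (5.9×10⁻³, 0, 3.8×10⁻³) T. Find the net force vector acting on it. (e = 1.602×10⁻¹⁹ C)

F ≈ (-3.17×10⁻¹⁶, -3.36×10⁻¹⁶, 4.64×10⁻¹⁶) N

v×B = (-988, -950, 1530) N/C.
E + v×B = (-988, -1050, 1450) N/C.
F = q(E + v×B) = (3.204×10⁻¹⁹ C)·(-988, -1050, 1450) = (-3.17×10⁻¹⁶, -3.36×10⁻¹⁶, 4.64×10⁻¹⁶) N.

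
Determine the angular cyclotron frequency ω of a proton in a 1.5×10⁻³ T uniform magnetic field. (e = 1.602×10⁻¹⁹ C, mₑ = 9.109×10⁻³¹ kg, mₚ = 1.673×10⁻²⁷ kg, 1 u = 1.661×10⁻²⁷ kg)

ω ≈ 1.4×10⁵ rad/s

ω = |q|B/m.
ω = (1.602×10⁻¹⁹)(1.5×10⁻³)/1.673×10⁻²⁷ ≈ 1.4×10⁵ rad/s.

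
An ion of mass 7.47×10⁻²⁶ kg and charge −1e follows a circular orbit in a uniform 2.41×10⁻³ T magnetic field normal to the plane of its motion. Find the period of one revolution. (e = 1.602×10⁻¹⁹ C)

The cyclotron period depends only on m, q, B: T = 2πm/(|q|B).
T = 2π(7.47×10⁻²⁶)/((1.602×10⁻¹⁹)(2.41×10⁻³)) ≈ 1.22×10⁻³ s.

T ≈ 1.22×10⁻³ s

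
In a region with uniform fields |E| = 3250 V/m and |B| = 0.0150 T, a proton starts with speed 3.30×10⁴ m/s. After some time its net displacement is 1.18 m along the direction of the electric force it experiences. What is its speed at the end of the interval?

v_f ≈ 8.58×10⁵ m/s

B does no work; ΔKE = |q|E d.
½mv_f² = ½mv₀² + |q|Ed = ½(1.673×10⁻²⁷)(3.30×10⁴)² + (1.602×10⁻¹⁹)(3250)(1.18) ≈ 9.109×10⁻¹⁹ J + 6.144×10⁻¹⁶ J ≈ 6.153×10⁻¹⁶ J.
v_f = √(2·6.153×10⁻¹⁶/1.673×10⁻²⁷) ≈ 8.58×10⁵ m/s.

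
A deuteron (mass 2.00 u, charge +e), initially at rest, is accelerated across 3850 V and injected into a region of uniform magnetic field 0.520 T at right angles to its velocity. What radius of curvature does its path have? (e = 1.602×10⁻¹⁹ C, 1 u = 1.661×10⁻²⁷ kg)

r ≈ 0.0243 m

Acceleration: |q|V = ½mv² ⇒ v = √(2|q|V/m) = √(2·1.602×10⁻¹⁹·3850/3.322×10⁻²⁷) ≈ 6.094×10⁵ m/s.
In the field: r = mv/(|q|B) = (3.322×10⁻²⁷)(6.094×10⁵)/((1.602×10⁻¹⁹)(0.520)) ≈ 0.0243 m.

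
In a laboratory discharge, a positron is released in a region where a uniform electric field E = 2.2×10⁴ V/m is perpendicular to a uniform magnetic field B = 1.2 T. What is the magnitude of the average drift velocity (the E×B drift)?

The steady drift has the magnetic force balancing the electric force, so v_d = E/B.
v_d = 2.2×10⁴/1.2 = 1.8×10⁴ m/s.

v_d ≈ 1.8×10⁴ m/s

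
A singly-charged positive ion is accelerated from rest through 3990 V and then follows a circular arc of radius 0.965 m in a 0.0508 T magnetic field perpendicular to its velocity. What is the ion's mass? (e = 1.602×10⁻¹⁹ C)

Combine |q|V = ½mv² and r = mv/(|q|B): eliminate v to get m = qB²r²/(2V).
m = (1.602×10⁻¹⁹)(0.0508)²(0.965)²/(2·3990) ≈ 4.82×10⁻²⁶ kg.

m ≈ 4.82×10⁻²⁶ kg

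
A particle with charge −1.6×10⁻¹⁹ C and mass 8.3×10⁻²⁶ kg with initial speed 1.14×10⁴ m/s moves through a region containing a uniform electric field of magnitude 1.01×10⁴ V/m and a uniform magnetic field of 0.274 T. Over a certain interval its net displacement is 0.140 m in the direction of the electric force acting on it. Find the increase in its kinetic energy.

The magnetic force is always ⟂ v and does no work; only the electric force changes KE.
ΔKE = F_E · d = |q|E d = (1.6×10⁻¹⁹)(1.01×10⁴)(0.140) ≈ 2.26×10⁻¹⁶ J.

ΔKE ≈ 2.26×10⁻¹⁶ J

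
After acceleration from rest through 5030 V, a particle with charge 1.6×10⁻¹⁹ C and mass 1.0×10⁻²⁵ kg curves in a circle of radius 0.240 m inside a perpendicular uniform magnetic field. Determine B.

B ≈ 0.330 T

v = √(2|q|V/m) = √(2·1.6×10⁻¹⁹·5030/1.0×10⁻²⁵) ≈ 1.269×10⁵ m/s.
B = mv/(|q|r) = (1.0×10⁻²⁵)(1.269×10⁵)/((1.6×10⁻¹⁹)(0.240)) ≈ 0.330 T.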